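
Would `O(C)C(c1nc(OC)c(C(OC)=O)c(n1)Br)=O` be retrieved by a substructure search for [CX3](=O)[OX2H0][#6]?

The pattern [CX3](=O)[OX2H0][#6] describes a carbonyl carbon bonded to an oxygen that is itself bonded to carbon (no H on that O) — an ester.
The molecule carries a methyl-ester group (-C(=O)OCH3), whose atoms satisfy every constraint of the query, so the pattern matches.

Yes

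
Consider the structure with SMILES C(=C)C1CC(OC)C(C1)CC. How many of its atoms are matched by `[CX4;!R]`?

3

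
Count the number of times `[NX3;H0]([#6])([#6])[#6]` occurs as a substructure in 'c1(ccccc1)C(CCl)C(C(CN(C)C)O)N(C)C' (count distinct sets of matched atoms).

2

[NX3;H0]([#6])([#6])[#6] is the SMARTS for a tertiary amine: a trivalent nitrogen with no H, bonded to three carbons.
The molecule carries 2 separate instances of a dimethylamino group (-N(CH3)2) meeting every constraint; each maps to a distinct set of atoms, giving 2 matches.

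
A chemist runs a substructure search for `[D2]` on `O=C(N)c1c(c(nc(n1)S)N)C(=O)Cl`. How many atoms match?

2

The query [D2] means: atom with exactly two heavy-atom neighbours.
Check the 14 heavy atoms by environment: 2× n (aromatic, D2) → match; 4× c (aromatic, D3) → no; 2× C (D3) → no; 2× O (D1) → no; 2× N (D1) → no; 1× S (D1) → no; 1× Cl (D1) → no.
That gives 2 matching atoms.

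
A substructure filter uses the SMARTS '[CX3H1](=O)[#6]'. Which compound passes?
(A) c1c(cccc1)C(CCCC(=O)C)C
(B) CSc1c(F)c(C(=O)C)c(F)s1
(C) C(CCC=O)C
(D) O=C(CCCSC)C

[CX3H1](=O)[#6] describes an sp2 carbon with one H, double-bonded to O and single-bonded to carbon (an aldehyde).
(A) has an acetyl/ketone group (-C(=O)CH3) but the carbonyl carbon has H0 (two carbon neighbours), not H1.
(B) has an acetyl/ketone group (-C(=O)CH3) but the carbonyl carbon has H0 (two carbon neighbours), not H1.
(C) contains an aldehyde (-CHO), which satisfies every atom and bond constraint.
(D) has an acetyl/ketone group (-C(=O)CH3) but the carbonyl carbon has H0 (two carbon neighbours), not H1.
So the answer is (C).

C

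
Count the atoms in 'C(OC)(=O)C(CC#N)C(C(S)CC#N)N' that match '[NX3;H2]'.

1

Check the 15 heavy atoms by environment: 2× C (H2, X4) → no; 3× C (H1, X4) → no; 2× C (H0, X2) → no; 2× N (H0, X1) → no; 1× C (H0, X3) → no; 1× O (H0, X1) → no; 1× O (H0, X2) → no; 1× C (H3, X4) → no; 1× S (H1, X2) → no; 1× N (H2, X3) → match.
That gives 1 matching atom.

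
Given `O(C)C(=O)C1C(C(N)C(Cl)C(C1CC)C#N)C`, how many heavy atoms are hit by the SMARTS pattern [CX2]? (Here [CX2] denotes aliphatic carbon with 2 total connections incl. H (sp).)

The query [CX2] means: C with X2: aliphatic carbon with exactly 2 total connections.
Check the 17 heavy atoms by environment: 10× C (X4) → no; 1× Cl (X1) → no; 1× C (X2) → match; 1× N (X1) → no; 1× C (X3) → no; 1× O (X1) → no; 1× O (X2) → no; 1× N (X3) → no.
That gives 1 matching atom.

1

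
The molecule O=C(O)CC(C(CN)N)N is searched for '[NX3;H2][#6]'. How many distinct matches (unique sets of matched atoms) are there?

[NX3;H2][#6] is the SMARTS for a primary amine: a trivalent nitrogen with two H attached to carbon.
The molecule carries 3 separate instances of a primary amino group (-NH2) meeting every constraint; each maps to a distinct set of atoms, giving 3 matches.

3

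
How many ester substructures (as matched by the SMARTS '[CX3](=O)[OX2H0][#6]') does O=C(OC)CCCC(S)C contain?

[CX3](=O)[OX2H0][#6] is the SMARTS for an ester: a carbonyl carbon bonded to an oxygen that is itself bonded to carbon (no H on that O).
Exactly one fragment in the molecule meets all constraints, giving 1 match.

1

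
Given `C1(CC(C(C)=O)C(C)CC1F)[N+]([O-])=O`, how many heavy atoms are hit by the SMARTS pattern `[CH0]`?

The query [CH0] means: aliphatic carbon with no attached hydrogen.
Check the 14 heavy atoms by environment: 4× C (H1) → no; 2× C (H2) → no; 1× N (charge +1, H0) → no; 1× O (charge -1, H0) → no; 2× O (H0) → no; 1× F (H0) → no; 2× C (H3) → no; 1× C (H0) → match.
That gives 1 matching atom.

1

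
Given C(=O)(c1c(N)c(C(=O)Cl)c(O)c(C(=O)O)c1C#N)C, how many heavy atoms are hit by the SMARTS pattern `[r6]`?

6

Check the 19 heavy atoms by environment: 6× c (aromatic, in 6-ring) → match; 5× C (acyclic) → no; 5× O (acyclic) → no; 1× Cl (acyclic) → no; 2× N (acyclic) → no.
That gives 6 matching atoms.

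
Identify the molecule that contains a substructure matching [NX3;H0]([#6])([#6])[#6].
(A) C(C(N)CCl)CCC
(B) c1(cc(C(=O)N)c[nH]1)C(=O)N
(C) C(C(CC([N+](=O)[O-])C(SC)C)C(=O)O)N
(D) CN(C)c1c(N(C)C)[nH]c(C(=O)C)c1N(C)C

[NX3;H0]([#6])([#6])[#6] describes a trivalent nitrogen with no H, bonded to three carbons (a tertiary amine).
(A) has a primary amino group (-NH2) but the nitrogen has H2, not H0 with three carbons.
(B) has a primary amide (-C(=O)NH2) but the amide nitrogen has H2 and only one carbon neighbour.
(C) has a primary amino group (-NH2) but the nitrogen has H2, not H0 with three carbons.
(D) contains a dimethylamino group (-N(CH3)2), which satisfies every atom and bond constraint.
So the answer is (D).

D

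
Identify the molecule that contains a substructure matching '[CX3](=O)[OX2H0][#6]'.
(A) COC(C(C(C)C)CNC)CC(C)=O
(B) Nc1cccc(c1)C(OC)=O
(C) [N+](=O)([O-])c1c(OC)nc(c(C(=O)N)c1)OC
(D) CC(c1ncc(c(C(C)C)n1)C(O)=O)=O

[CX3](=O)[OX2H0][#6] describes a carbonyl carbon bonded to an oxygen that is itself bonded to carbon (no H on that O) (an ester).
(A) has a methoxy ether (-OCH3) but the ether oxygen is not adjacent to a C=O carbon.
(B) contains a methyl-ester group (-C(=O)OCH3), which satisfies every atom and bond constraint.
(C) has a methoxy ether (-OCH3) but the ether oxygen is not adjacent to a C=O carbon.
(D) has a carboxylic acid group (-C(=O)OH) but the singly-bonded O carries H (OX2H1, not H0).
So the answer is (B).

B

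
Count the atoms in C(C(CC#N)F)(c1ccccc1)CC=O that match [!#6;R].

0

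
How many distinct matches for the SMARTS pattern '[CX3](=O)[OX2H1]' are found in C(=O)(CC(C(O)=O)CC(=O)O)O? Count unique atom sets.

3

[CX3](=O)[OX2H1] is the SMARTS for a carboxylic acid: an sp2 carbon double-bonded to O and single-bonded to an -OH oxygen.
The molecule carries 3 separate instances of a carboxylic acid group (-C(=O)OH) meeting every constraint; each maps to a distinct set of atoms, giving 3 matches.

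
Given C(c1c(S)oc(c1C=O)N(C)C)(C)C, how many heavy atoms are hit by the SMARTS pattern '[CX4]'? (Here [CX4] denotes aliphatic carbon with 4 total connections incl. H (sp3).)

5

The query [CX4] means: C with X4: aliphatic carbon with exactly 4 total connections (bonds + H).
Check the 14 heavy atoms by environment: 1× o (aromatic, X2) → no; 4× c (aromatic, X3) → no; 1× S (X2) → no; 1× C (X3) → no; 1× O (X1) → no; 1× N (X3) → no; 5× C (X4) → match.
That gives 5 matching atoms.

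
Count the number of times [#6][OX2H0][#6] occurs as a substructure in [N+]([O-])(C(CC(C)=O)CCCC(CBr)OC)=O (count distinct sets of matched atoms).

1

[#6][OX2H0][#6] is the SMARTS for an ether: an aliphatic oxygen bridging two carbons with no H on the oxygen.
Exactly one fragment in the molecule meets all constraints, giving 1 match.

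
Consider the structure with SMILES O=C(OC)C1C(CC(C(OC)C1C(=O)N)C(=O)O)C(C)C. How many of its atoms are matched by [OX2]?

The query [OX2] means: aliphatic oxygen with two total connections — ether, hydroxyl, or ester single-bond O.
Check the 21 heavy atoms by environment: 11× C (X4) → no; 3× O (X2) → match; 3× C (X3) → no; 3× O (X1) → no; 1× N (X3) → no.
That gives 3 matching atoms.

3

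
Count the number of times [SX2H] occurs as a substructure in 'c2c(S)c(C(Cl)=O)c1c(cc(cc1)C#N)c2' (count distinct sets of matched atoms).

1

[SX2H] is the SMARTS for a thiol: an aliphatic sulfur with two connections, one being H.
Exactly one fragment in the molecule meets all constraints, giving 1 match.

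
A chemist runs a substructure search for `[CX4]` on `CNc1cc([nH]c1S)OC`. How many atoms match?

2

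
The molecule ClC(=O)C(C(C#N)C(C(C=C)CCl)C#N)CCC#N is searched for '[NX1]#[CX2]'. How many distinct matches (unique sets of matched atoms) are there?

3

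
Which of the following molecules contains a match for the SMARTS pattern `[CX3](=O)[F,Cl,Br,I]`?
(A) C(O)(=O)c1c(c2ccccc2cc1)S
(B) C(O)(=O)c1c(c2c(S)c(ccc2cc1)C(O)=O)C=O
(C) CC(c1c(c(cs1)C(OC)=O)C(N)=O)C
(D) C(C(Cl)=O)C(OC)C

[CX3](=O)[F,Cl,Br,I] describes a carbonyl carbon bonded to a halogen (an acyl halide).
(A) has a carboxylic acid group (-C(=O)OH) but the carbonyl is bonded to -OH, not to a halogen.
(B) has a carboxylic acid group (-C(=O)OH) but the carbonyl is bonded to -OH, not to a halogen.
(C) has a methyl-ester group (-C(=O)OCH3) but the carbonyl is bonded to -O-C, not to a halogen.
(D) contains an acyl chloride (-C(=O)Cl), which satisfies every atom and bond constraint.
So the answer is (D).

D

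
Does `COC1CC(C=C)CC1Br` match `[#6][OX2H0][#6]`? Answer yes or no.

Yes

The pattern [#6][OX2H0][#6] describes an aliphatic oxygen bridging two carbons with no H on the oxygen — an ether.
The molecule carries a methoxy ether (-OCH3), whose atoms satisfy every constraint of the query, so the pattern matches.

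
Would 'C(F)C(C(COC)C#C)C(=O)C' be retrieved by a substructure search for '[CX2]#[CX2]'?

The pattern [CX2]#[CX2] describes a carbon-carbon triple bond — an alkyne.
The molecule carries an ethynyl group (-C#CH), whose atoms satisfy every constraint of the query, so the pattern matches.

Yes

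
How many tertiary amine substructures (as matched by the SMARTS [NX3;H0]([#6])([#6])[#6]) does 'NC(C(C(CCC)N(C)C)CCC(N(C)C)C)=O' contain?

[NX3;H0]([#6])([#6])[#6] is the SMARTS for a tertiary amine: a trivalent nitrogen with no H, bonded to three carbons.
The molecule carries 2 separate instances of a dimethylamino group (-N(CH3)2) meeting every constraint; each maps to a distinct set of atoms, giving 2 matches.

2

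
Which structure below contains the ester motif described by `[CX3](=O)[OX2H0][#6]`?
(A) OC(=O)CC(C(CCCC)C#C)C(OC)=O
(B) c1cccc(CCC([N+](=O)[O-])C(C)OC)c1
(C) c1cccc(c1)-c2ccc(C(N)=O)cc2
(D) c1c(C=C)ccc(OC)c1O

[CX3](=O)[OX2H0][#6] describes a carbonyl carbon bonded to an oxygen that is itself bonded to carbon (no H on that O) (an ester).
(A) contains a methyl-ester group (-C(=O)OCH3), which satisfies every atom and bond constraint.
(B) has a methoxy ether (-OCH3) but the ether oxygen is not adjacent to a C=O carbon.
(C) has a primary amide (-C(=O)NH2) but the carbonyl is bonded to N, not to an O-C linkage.
(D) has a methoxy ether (-OCH3) but the ether oxygen is not adjacent to a C=O carbon.
So the answer is (A).

A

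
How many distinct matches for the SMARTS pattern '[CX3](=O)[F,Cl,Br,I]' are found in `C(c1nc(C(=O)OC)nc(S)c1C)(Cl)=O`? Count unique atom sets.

1

[CX3](=O)[F,Cl,Br,I] is the SMARTS for an acyl halide: a carbonyl carbon bonded to a halogen.
Exactly one fragment in the molecule meets all constraints, giving 1 match.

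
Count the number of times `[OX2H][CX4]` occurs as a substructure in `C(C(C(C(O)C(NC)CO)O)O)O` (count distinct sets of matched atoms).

5

[OX2H][CX4] is the SMARTS for an aliphatic alcohol: a hydroxyl oxygen bound to an sp3 (X4) carbon.
The molecule carries 5 separate instances of a hydroxyl group (-OH) meeting every constraint; each maps to a distinct set of atoms, giving 5 matches.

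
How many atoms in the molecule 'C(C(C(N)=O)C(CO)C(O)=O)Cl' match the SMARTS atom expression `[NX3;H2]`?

The query [NX3;H2] means: aliphatic N with 3 total connections, two of them H — an -NH2 nitrogen (amine or amide).
Check the 12 heavy atoms by environment: 2× C (H2, X4) → no; 2× C (H1, X4) → no; 1× Cl (H0, X1) → no; 2× O (H1, X2) → no; 2× C (H0, X3) → no; 2× O (H0, X1) → no; 1× N (H2, X3) → match.
That gives 1 matching atom.

1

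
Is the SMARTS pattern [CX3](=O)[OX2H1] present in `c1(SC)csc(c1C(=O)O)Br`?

The pattern [CX3](=O)[OX2H1] describes an sp2 carbon double-bonded to O and single-bonded to an -OH oxygen — a carboxylic acid.
The molecule carries a carboxylic acid group (-C(=O)OH), whose atoms satisfy every constraint of the query, so the pattern matches.

Yes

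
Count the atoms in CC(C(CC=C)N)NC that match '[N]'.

Check the 9 heavy atoms by environment: 7× C → no; 2× N → match.
That gives 2 matching atoms.

2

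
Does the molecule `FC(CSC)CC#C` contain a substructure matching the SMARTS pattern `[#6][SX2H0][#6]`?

The pattern [#6][SX2H0][#6] describes an aliphatic sulfur bridging two carbons with no H on the sulfur — a thioether.
The molecule carries a methylthio ether (-SCH3), whose atoms satisfy every constraint of the query, so the pattern matches.

Yes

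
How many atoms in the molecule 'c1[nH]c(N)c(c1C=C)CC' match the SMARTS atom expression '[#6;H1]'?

The query [#6;H1] means: any carbon bearing exactly one hydrogen.
Check the 10 heavy atoms by environment: 1× n (aromatic, H1) → no; 3× c (aromatic, H0) → no; 1× c (aromatic, H1) → match; 1× C (H1) → match; 2× C (H2) → no; 1× C (H3) → no; 1× N (H2) → no.
Summing the matching environments: 1 + 1 = 2 matching atoms.

2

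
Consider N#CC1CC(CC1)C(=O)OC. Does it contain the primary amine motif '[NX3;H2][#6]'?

The pattern [NX3;H2][#6] describes a trivalent nitrogen with two H attached to carbon — a primary amine.
The closest candidate here is a nitrile (-C#N), but the nitrogen is NX1 (triple-bonded), not NX3 with two H. No other fragment satisfies the full query, so there is no match.

No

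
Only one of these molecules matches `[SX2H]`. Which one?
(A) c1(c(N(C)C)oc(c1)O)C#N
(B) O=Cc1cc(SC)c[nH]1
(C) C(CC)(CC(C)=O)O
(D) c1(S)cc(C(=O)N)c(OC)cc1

D

[SX2H] describes an aliphatic sulfur with two connections, one being H (a thiol).
(A) has a hydroxyl group (-OH) but it is an -OH, not an -SH.
(B) has a methylthio ether (-SCH3) but the sulfur has H0 (bonded to two carbons), not H1.
(C) has a hydroxyl group (-OH) but it is an -OH, not an -SH.
(D) contains a thiol (-SH), which satisfies every atom and bond constraint.
So the answer is (D).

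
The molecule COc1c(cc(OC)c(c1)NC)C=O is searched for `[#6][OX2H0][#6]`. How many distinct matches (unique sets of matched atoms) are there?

2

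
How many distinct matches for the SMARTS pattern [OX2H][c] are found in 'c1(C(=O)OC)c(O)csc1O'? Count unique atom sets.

[OX2H][c] is the SMARTS for a phenol: a hydroxyl oxygen attached to an aromatic carbon.
The molecule carries 2 separate instances of a hydroxyl group (-OH) meeting every constraint; each maps to a distinct set of atoms, giving 2 matches.

2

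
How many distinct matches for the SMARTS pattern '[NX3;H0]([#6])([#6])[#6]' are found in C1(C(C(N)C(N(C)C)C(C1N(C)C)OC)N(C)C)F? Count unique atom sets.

[NX3;H0]([#6])([#6])[#6] is the SMARTS for a tertiary amine: a trivalent nitrogen with no H, bonded to three carbons.
The molecule carries 3 separate instances of a dimethylamino group (-N(CH3)2) meeting every constraint; each maps to a distinct set of atoms, giving 3 matches.

3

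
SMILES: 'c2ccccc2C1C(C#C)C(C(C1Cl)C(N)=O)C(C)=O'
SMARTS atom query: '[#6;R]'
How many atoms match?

11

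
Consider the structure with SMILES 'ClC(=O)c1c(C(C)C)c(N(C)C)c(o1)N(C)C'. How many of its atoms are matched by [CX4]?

7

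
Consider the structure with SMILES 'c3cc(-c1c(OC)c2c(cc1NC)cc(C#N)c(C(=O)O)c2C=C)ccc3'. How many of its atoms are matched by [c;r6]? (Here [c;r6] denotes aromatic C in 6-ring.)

16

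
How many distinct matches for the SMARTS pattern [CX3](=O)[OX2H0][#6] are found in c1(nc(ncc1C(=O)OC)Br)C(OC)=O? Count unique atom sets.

[CX3](=O)[OX2H0][#6] is the SMARTS for an ester: a carbonyl carbon bonded to an oxygen that is itself bonded to carbon (no H on that O).
The molecule carries 2 separate instances of a methyl-ester group (-C(=O)OCH3) meeting every constraint; each maps to a distinct set of atoms, giving 2 matches.

2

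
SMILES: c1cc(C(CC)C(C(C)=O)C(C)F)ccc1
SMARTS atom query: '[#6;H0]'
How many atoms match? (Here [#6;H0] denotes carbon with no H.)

The query [#6;H0] means: any carbon with no attached hydrogen.
Check the 16 heavy atoms by environment: 3× C (H3) → no; 1× C (H2) → no; 3× C (H1) → no; 1× F (H0) → no; 1× c (aromatic, H0) → match; 5× c (aromatic, H1) → no; 1× C (H0) → match; 1× O (H0) → no.
Summing the matching environments: 1 + 1 = 2 matching atoms.

2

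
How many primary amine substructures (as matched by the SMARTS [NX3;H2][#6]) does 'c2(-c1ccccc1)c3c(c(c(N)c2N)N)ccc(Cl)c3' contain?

[NX3;H2][#6] is the SMARTS for a primary amine: a trivalent nitrogen with two H attached to carbon.
The molecule carries 3 separate instances of a primary amino group (-NH2) meeting every constraint; each maps to a distinct set of atoms, giving 3 matches.

3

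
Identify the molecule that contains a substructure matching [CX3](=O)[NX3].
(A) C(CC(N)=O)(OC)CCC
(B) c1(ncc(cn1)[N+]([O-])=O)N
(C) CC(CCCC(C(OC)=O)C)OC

A

[CX3](=O)[NX3] describes a carbonyl carbon bonded to a trivalent nitrogen (an amide).
(A) contains a primary amide (-C(=O)NH2), which satisfies every atom and bond constraint.
(B) has a primary amino group (-NH2) but the -NH2 is not attached to a carbonyl carbon.
(C) has a methyl-ester group (-C(=O)OCH3) but the carbonyl is bonded to O, not to an NX3 nitrogen.
So the answer is (A).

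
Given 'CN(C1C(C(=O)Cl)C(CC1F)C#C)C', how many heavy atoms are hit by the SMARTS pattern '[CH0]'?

The query [CH0] means: aliphatic carbon with no attached hydrogen.
Check the 14 heavy atoms by environment: 5× C (H1) → no; 1× C (H2) → no; 2× C (H0) → match; 1× N (H0) → no; 2× C (H3) → no; 1× O (H0) → no; 1× Cl (H0) → no; 1× F (H0) → no.
That gives 2 matching atoms.

2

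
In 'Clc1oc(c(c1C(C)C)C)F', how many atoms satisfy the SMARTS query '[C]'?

4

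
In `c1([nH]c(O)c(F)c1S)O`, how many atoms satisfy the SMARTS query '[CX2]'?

The query [CX2] means: C with X2: aliphatic carbon with exactly 2 total connections.
Check the 9 heavy atoms by environment: 1× n (aromatic, X3) → no; 4× c (aromatic, X3) → no; 2× O (X2) → no; 1× F (X1) → no; 1× S (X2) → no.
No environment satisfies the query, so 0 matching atoms.

0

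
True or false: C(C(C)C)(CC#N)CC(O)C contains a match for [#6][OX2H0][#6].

False

The pattern [#6][OX2H0][#6] describes an aliphatic oxygen bridging two carbons with no H on the oxygen — an ether.
The closest candidate here is a hydroxyl group (-OH), but the oxygen has H1, not H0 bridging two carbons. No other fragment satisfies the full query, so there is no match.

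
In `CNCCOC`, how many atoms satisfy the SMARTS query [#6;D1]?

The query [#6;D1] means: carbon bonded to exactly one heavy atom.
Check the 6 heavy atoms by environment: 2× C (D2) → no; 1× O (D2) → no; 2× C (D1) → match; 1× N (D2) → no.
That gives 2 matching atoms.

2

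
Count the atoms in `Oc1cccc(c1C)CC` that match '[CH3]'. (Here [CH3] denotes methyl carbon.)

The query [CH3] means: aliphatic carbon with exactly three hydrogens.
Check the 10 heavy atoms by environment: 3× c (aromatic, H0) → no; 3× c (aromatic, H1) → no; 1× O (H1) → no; 1× C (H2) → no; 2× C (H3) → match.
That gives 2 matching atoms.

2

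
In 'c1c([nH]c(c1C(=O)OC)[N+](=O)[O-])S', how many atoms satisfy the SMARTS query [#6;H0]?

4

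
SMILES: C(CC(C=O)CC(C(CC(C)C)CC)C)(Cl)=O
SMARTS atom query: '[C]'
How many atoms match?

14

Check the 17 heavy atoms by environment: 14× C → match; 2× O → no; 1× Cl → no.
That gives 14 matching atoms.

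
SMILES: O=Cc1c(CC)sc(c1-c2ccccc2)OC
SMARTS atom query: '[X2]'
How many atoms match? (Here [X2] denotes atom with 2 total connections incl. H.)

2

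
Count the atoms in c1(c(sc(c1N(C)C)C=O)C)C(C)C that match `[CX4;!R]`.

6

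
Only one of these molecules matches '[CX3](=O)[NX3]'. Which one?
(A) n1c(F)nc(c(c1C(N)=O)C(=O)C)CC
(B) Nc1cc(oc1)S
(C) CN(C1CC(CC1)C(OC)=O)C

[CX3](=O)[NX3] describes a carbonyl carbon bonded to a trivalent nitrogen (an amide).
(A) contains a primary amide (-C(=O)NH2), which satisfies every atom and bond constraint.
(B) has a primary amino group (-NH2) but the -NH2 is not attached to a carbonyl carbon.
(C) has a methyl-ester group (-C(=O)OCH3) but the carbonyl is bonded to O, not to an NX3 nitrogen.
So the answer is (A).

A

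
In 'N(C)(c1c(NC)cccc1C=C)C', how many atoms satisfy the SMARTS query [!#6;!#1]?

2

Check the 13 heavy atoms by environment: 6× c (aromatic) → no; 2× N → match; 5× C → no.
That gives 2 matching atoms.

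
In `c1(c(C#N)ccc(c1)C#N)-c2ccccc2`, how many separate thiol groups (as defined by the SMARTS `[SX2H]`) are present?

0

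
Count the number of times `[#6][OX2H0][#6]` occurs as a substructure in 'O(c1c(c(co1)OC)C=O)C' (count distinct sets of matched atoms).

2

[#6][OX2H0][#6] is the SMARTS for an ether: an aliphatic oxygen bridging two carbons with no H on the oxygen.
The molecule carries 2 separate instances of a methoxy ether (-OCH3) meeting every constraint; each maps to a distinct set of atoms, giving 2 matches.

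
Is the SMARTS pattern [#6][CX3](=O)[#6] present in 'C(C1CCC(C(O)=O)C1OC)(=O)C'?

Yes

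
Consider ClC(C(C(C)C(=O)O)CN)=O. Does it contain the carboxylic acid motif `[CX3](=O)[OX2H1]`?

Yes

The pattern [CX3](=O)[OX2H1] describes an sp2 carbon double-bonded to O and single-bonded to an -OH oxygen — a carboxylic acid.
The molecule carries a carboxylic acid group (-C(=O)OH), whose atoms satisfy every constraint of the query, so the pattern matches.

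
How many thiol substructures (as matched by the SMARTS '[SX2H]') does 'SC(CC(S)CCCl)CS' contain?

[SX2H] is the SMARTS for a thiol: an aliphatic sulfur with two connections, one being H.
The molecule carries 3 separate instances of a thiol (-SH) meeting every constraint; each maps to a distinct set of atoms, giving 3 matches.

3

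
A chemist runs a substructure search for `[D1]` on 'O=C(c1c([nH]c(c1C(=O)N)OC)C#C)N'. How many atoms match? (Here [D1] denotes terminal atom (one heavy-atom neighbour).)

6

Check the 15 heavy atoms by environment: 1× n (aromatic, D2) → no; 4× c (aromatic, D3) → no; 2× C (D3) → no; 2× O (D1) → match; 2× N (D1) → match; 1× O (D2) → no; 2× C (D1) → match; 1× C (D2) → no.
Summing the matching environments: 2 + 2 + 2 = 6 matching atoms.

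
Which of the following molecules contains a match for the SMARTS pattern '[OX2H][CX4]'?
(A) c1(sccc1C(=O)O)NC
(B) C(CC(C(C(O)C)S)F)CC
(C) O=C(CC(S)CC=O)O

B

[OX2H][CX4] describes a hydroxyl oxygen bound to an sp3 (X4) carbon (an aliphatic alcohol).
(A) has a carboxylic acid group (-C(=O)OH) but the -OH is on a CX3 carbonyl carbon, not a CX4 carbon.
(B) contains a hydroxyl group (-OH), which satisfies every atom and bond constraint.
(C) has a carboxylic acid group (-C(=O)OH) but the -OH is on a CX3 carbonyl carbon, not a CX4 carbon.
So the answer is (B).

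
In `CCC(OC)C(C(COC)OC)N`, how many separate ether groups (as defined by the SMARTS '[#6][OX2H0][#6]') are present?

3

[#6][OX2H0][#6] is the SMARTS for an ether: an aliphatic oxygen bridging two carbons with no H on the oxygen.
The molecule carries 3 separate instances of a methoxy ether (-OCH3) meeting every constraint; each maps to a distinct set of atoms, giving 3 matches.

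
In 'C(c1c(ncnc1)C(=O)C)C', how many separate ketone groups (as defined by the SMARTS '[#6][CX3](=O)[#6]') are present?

1

[#6][CX3](=O)[#6] is the SMARTS for a ketone: a carbonyl carbon (no H) flanked by two carbons.
Exactly one fragment in the molecule meets all constraints, giving 1 match.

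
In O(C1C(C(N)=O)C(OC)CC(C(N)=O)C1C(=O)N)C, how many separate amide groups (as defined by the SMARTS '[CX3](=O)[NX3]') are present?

3

[CX3](=O)[NX3] is the SMARTS for an amide: a carbonyl carbon bonded to a trivalent nitrogen.
The molecule carries 3 separate instances of a primary amide (-C(=O)NH2) meeting every constraint; each maps to a distinct set of atoms, giving 3 matches.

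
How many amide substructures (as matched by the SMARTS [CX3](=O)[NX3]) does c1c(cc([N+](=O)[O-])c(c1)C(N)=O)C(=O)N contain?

2

[CX3](=O)[NX3] is the SMARTS for an amide: a carbonyl carbon bonded to a trivalent nitrogen.
The molecule carries 2 separate instances of a primary amide (-C(=O)NH2) meeting every constraint; each maps to a distinct set of atoms, giving 2 matches.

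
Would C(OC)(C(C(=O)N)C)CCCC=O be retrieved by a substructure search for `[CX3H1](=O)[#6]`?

Yes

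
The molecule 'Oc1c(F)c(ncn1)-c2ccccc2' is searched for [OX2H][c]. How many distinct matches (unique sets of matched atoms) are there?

[OX2H][c] is the SMARTS for a phenol: a hydroxyl oxygen attached to an aromatic carbon.
Exactly one fragment in the molecule meets all constraints, giving 1 match.

1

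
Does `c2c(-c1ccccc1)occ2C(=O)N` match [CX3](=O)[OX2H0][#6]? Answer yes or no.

The pattern [CX3](=O)[OX2H0][#6] describes a carbonyl carbon bonded to an oxygen that is itself bonded to carbon (no H on that O) — an ester.
The closest candidate here is a primary amide (-C(=O)NH2), but the carbonyl is bonded to N, not to an O-C linkage. No other fragment satisfies the full query, so there is no match.

No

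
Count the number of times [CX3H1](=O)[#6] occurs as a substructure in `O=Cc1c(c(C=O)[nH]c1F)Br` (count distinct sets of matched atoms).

[CX3H1](=O)[#6] is the SMARTS for an aldehyde: an sp2 carbon with one H, double-bonded to O and single-bonded to carbon.
The molecule carries 2 separate instances of an aldehyde (-CHO) meeting every constraint; each maps to a distinct set of atoms, giving 2 matches.

2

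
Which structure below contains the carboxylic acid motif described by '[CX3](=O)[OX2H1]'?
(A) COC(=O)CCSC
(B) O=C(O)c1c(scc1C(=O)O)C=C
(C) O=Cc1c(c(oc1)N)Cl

[CX3](=O)[OX2H1] describes an sp2 carbon double-bonded to O and single-bonded to an -OH oxygen (a carboxylic acid).
(A) has a methyl-ester group (-C(=O)OCH3) but the singly-bonded O has no H (OX2H0, not OX2H1).
(B) contains a carboxylic acid group (-C(=O)OH), which satisfies every atom and bond constraint.
(C) has an aldehyde (-CHO) but there is no singly-bonded oxygen on the carbonyl carbon.
So the answer is (B).

B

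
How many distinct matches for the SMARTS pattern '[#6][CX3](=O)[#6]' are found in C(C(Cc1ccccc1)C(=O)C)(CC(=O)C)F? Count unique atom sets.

2

[#6][CX3](=O)[#6] is the SMARTS for a ketone: a carbonyl carbon (no H) flanked by two carbons.
The molecule carries 2 separate instances of an acetyl/ketone group (-C(=O)CH3) meeting every constraint; each maps to a distinct set of atoms, giving 2 matches.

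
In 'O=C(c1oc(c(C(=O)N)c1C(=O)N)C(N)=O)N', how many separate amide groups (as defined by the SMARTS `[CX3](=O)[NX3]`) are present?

4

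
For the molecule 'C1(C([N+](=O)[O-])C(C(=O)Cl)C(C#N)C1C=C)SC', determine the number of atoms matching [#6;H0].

The query [#6;H0] means: any carbon with no attached hydrogen.
Check the 17 heavy atoms by environment: 6× C (H1) → no; 2× C (H0) → match; 2× O (H0) → no; 1× Cl (H0) → no; 1× N (H0) → no; 1× C (H2) → no; 1× S (H0) → no; 1× C (H3) → no; 1× N (charge +1, H0) → no; 1× O (charge -1, H0) → no.
That gives 2 matching atoms.

2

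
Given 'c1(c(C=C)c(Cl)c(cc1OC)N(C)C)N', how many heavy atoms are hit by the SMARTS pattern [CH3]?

3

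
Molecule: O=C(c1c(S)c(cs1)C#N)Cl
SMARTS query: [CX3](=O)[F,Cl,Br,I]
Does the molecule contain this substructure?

Yes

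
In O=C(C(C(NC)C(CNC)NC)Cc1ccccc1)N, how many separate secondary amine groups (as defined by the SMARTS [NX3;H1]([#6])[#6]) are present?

3

[NX3;H1]([#6])[#6] is the SMARTS for a secondary amine: a trivalent nitrogen with one H, bonded to two carbons.
The molecule carries 3 separate instances of an N-methylamino group (-NHCH3) meeting every constraint; each maps to a distinct set of atoms, giving 3 matches.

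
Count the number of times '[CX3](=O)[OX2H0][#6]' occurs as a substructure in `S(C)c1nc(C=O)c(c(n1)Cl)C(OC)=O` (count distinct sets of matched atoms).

[CX3](=O)[OX2H0][#6] is the SMARTS for an ester: a carbonyl carbon bonded to an oxygen that is itself bonded to carbon (no H on that O).
Exactly one fragment in the molecule meets all constraints, giving 1 match.

1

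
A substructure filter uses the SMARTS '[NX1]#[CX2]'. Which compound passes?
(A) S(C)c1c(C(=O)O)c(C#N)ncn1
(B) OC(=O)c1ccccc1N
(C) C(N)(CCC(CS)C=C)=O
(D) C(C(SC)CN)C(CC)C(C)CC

A

[NX1]#[CX2] describes a nitrogen triple-bonded to a two-connected carbon (a nitrile).
(A) contains a nitrile (-C#N), which satisfies every atom and bond constraint.
(B) has a primary amino group (-NH2) but the nitrogen is NX3 (three connections), not NX1 triple-bonded.
(C) has a primary amide (-C(=O)NH2) but the nitrogen is NX3, not NX1.
(D) has a primary amino group (-NH2) but the nitrogen is NX3 (three connections), not NX1 triple-bonded.
So the answer is (A).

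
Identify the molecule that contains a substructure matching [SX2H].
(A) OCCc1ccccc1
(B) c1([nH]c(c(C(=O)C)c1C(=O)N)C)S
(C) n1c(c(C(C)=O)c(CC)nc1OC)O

B

[SX2H] describes an aliphatic sulfur with two connections, one being H (a thiol).
(A) has a hydroxyl group (-OH) but it is an -OH, not an -SH.
(B) contains a thiol (-SH), which satisfies every atom and bond constraint.
(C) has a hydroxyl group (-OH) but it is an -OH, not an -SH.
So the answer is (B).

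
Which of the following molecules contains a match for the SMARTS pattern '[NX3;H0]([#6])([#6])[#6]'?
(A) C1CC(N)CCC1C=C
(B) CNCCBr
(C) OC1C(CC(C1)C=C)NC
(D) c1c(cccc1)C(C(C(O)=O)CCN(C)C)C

[NX3;H0]([#6])([#6])[#6] describes a trivalent nitrogen with no H, bonded to three carbons (a tertiary amine).
(A) has a primary amino group (-NH2) but the nitrogen has H2, not H0 with three carbons.
(B) has an N-methylamino group (-NHCH3) but the nitrogen still has one H (H1), not H0.
(C) has an N-methylamino group (-NHCH3) but the nitrogen still has one H (H1), not H0.
(D) contains a dimethylamino group (-N(CH3)2), which satisfies every atom and bond constraint.
So the answer is (D).

D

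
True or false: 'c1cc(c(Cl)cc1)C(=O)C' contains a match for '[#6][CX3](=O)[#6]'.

True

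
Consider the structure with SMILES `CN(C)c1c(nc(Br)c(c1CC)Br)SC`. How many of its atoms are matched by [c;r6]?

5

The query [c;r6] means: aromatic carbon that belongs to a six-membered ring.
Check the 15 heavy atoms by environment: 1× n (aromatic, in 6-ring) → no; 5× c (aromatic, in 6-ring) → match; 2× Br (acyclic) → no; 1× N (acyclic) → no; 5× C (acyclic) → no; 1× S (acyclic) → no.
That gives 5 matching atoms.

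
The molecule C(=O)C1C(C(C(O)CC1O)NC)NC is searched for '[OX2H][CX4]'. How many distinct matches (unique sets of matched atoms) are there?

2

[OX2H][CX4] is the SMARTS for an aliphatic alcohol: a hydroxyl oxygen bound to an sp3 (X4) carbon.
The molecule carries 2 separate instances of a hydroxyl group (-OH) meeting every constraint; each maps to a distinct set of atoms, giving 2 matches.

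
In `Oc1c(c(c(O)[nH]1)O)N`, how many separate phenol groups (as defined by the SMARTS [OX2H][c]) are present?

[OX2H][c] is the SMARTS for a phenol: a hydroxyl oxygen attached to an aromatic carbon.
The molecule carries 3 separate instances of a hydroxyl group (-OH) meeting every constraint; each maps to a distinct set of atoms, giving 3 matches.

3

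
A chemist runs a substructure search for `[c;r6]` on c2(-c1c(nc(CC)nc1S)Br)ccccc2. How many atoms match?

10

Check the 16 heavy atoms by environment: 2× n (aromatic, in 6-ring) → no; 10× c (aromatic, in 6-ring) → match; 1× Br (acyclic) → no; 2× C (acyclic) → no; 1× S (acyclic) → no.
That gives 10 matching atoms.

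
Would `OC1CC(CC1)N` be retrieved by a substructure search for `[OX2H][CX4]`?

Yes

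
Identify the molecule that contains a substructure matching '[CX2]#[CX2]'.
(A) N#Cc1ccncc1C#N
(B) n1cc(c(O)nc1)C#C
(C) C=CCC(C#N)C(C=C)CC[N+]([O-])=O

[CX2]#[CX2] describes a carbon-carbon triple bond (an alkyne).
(A) has a nitrile (-C#N) but the triple bond is C#N, not C#C.
(B) contains an ethynyl group (-C#CH), which satisfies every atom and bond constraint.
(C) has a nitrile (-C#N) but the triple bond is C#N, not C#C.
So the answer is (B).

B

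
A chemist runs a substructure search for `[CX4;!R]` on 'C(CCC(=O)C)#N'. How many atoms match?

The query [CX4;!R] means: aliphatic carbon with four total connections, not in a ring.
Check the 7 heavy atoms by environment: 3× C (X4, acyclic) → match; 1× C (X2, acyclic) → no; 1× N (X1, acyclic) → no; 1× C (X3, acyclic) → no; 1× O (X1, acyclic) → no.
That gives 3 matching atoms.

3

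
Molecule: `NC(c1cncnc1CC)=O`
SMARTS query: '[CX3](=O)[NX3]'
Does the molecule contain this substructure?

Yes

The pattern [CX3](=O)[NX3] describes a carbonyl carbon bonded to a trivalent nitrogen — an amide.
The molecule carries a primary amide (-C(=O)NH2), whose atoms satisfy every constraint of the query, so the pattern matches.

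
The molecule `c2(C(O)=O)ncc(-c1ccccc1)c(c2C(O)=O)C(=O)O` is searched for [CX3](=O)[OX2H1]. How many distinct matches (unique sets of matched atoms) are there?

3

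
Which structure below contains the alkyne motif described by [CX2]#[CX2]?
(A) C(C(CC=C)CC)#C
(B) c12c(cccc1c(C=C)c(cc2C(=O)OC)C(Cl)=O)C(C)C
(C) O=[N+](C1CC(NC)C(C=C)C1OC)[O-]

A

[CX2]#[CX2] describes a carbon-carbon triple bond (an alkyne).
(A) contains an ethynyl group (-C#CH), which satisfies every atom and bond constraint.
(B) has a vinyl group (-CH=CH2) but the C=C is a double bond; both carbons are CX3, not CX2.
(C) has a vinyl group (-CH=CH2) but the C=C is a double bond; both carbons are CX3, not CX2.
So the answer is (A).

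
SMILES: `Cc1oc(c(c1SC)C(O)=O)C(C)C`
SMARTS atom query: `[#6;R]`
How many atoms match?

4

The query [#6;R] means: carbon that is part of a ring.
Check the 14 heavy atoms by environment: 1× o (aromatic, in 5-ring) → no; 4× c (aromatic, in 5-ring) → match; 6× C (acyclic) → no; 2× O (acyclic) → no; 1× S (acyclic) → no.
That gives 4 matching atoms.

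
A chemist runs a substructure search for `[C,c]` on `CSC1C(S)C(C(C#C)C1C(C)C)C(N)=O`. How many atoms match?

12

The query [C,c] means: comma = OR; matches aliphatic or aromatic carbon — same as #6.
Check the 16 heavy atoms by environment: 12× C → match; 2× S → no; 1× O → no; 1× N → no.
That gives 12 matching atoms.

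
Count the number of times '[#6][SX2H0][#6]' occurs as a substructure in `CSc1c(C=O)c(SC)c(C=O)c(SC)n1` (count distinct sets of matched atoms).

[#6][SX2H0][#6] is the SMARTS for a thioether: an aliphatic sulfur bridging two carbons with no H on the sulfur.
The molecule carries 3 separate instances of a methylthio ether (-SCH3) meeting every constraint; each maps to a distinct set of atoms, giving 3 matches.

3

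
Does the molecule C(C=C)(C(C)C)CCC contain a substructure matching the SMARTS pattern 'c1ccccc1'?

The pattern c1ccccc1 describes six aromatic carbons in a ring — a benzene ring.
The closest candidate here is a methyl group (-CH3), but no six-membered all-carbon aromatic ring is present. No other fragment satisfies the full query, so there is no match.

No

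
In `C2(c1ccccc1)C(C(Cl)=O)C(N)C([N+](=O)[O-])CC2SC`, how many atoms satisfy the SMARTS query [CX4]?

7

The query [CX4] means: C with X4: aliphatic carbon with exactly 4 total connections (bonds + H).
Check the 21 heavy atoms by environment: 7× C (X4) → match; 1× N (X3) → no; 1× C (X3) → no; 2× O (X1) → no; 1× Cl (X1) → no; 1× S (X2) → no; 6× c (aromatic, X3) → no; 1× N (charge +1, X3) → no; 1× O (charge -1, X1) → no.
That gives 7 matching atoms.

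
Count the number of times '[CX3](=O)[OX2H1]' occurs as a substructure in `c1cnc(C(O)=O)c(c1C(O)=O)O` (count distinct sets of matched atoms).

2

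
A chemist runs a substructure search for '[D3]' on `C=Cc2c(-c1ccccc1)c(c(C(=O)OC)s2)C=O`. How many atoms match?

6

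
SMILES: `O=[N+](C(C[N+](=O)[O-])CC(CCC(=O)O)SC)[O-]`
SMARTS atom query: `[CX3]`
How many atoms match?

Check the 17 heavy atoms by environment: 7× C (X4) → no; 1× C (X3) → match; 3× O (X1) → no; 1× O (X2) → no; 1× S (X2) → no; 2× N (charge +1, X3) → no; 2× O (charge -1, X1) → no.
That gives 1 matching atom.

1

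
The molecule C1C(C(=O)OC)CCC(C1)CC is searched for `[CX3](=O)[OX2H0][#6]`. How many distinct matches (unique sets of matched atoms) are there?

[CX3](=O)[OX2H0][#6] is the SMARTS for an ester: a carbonyl carbon bonded to an oxygen that is itself bonded to carbon (no H on that O).
Exactly one fragment in the molecule meets all constraints, giving 1 match.

1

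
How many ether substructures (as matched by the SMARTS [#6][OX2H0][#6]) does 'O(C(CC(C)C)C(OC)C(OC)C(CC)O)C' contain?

[#6][OX2H0][#6] is the SMARTS for an ether: an aliphatic oxygen bridging two carbons with no H on the oxygen.
The molecule carries 3 separate instances of a methoxy ether (-OCH3) meeting every constraint; each maps to a distinct set of atoms, giving 3 matches.

3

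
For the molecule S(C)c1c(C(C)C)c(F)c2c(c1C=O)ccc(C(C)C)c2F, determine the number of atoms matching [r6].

10

Check the 22 heavy atoms by environment: 10× c (aromatic, in 6-ring) → match; 2× F (acyclic) → no; 8× C (acyclic) → no; 1× O (acyclic) → no; 1× S (acyclic) → no.
That gives 10 matching atoms.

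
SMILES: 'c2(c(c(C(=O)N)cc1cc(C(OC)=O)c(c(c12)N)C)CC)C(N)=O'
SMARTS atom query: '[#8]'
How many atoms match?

4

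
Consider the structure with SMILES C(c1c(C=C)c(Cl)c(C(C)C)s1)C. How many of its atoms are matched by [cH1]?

0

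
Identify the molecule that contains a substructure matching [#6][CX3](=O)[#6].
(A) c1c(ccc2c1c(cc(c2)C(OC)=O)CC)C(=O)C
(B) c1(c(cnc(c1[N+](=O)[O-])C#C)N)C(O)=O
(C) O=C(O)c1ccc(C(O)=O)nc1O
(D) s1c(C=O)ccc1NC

A

[#6][CX3](=O)[#6] describes a carbonyl carbon (no H) flanked by two carbons (a ketone).
(A) contains an acetyl/ketone group (-C(=O)CH3), which satisfies every atom and bond constraint.
(B) has a carboxylic acid group (-C(=O)OH) but one neighbour of the carbonyl carbon is O, not C.
(C) has a carboxylic acid group (-C(=O)OH) but one neighbour of the carbonyl carbon is O, not C.
(D) has an aldehyde (-CHO) but the carbonyl carbon has H1, so it is not flanked by two carbons.
So the answer is (A).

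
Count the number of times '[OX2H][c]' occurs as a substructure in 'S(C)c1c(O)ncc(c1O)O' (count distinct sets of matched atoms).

[OX2H][c] is the SMARTS for a phenol: a hydroxyl oxygen attached to an aromatic carbon.
The molecule carries 3 separate instances of a hydroxyl group (-OH) meeting every constraint; each maps to a distinct set of atoms, giving 3 matches.

3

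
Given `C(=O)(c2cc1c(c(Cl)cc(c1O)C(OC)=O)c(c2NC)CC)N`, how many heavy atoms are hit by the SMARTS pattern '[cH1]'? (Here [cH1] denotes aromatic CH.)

2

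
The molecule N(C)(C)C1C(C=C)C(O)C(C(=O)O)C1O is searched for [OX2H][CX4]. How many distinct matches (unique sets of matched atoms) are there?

2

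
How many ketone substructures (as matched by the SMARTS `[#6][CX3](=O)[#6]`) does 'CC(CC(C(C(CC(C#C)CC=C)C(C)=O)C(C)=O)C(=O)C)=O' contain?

4

[#6][CX3](=O)[#6] is the SMARTS for a ketone: a carbonyl carbon (no H) flanked by two carbons.
The molecule carries 4 separate instances of an acetyl/ketone group (-C(=O)CH3) meeting every constraint; each maps to a distinct set of atoms, giving 4 matches.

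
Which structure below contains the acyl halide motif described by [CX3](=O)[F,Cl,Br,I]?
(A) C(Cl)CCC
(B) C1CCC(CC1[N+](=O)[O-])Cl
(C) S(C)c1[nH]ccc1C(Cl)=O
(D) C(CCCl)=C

C

[CX3](=O)[F,Cl,Br,I] describes a carbonyl carbon bonded to a halogen (an acyl halide).
(A) has a chloro substituent but the Cl is not on a carbonyl carbon.
(B) has a chloro substituent but the Cl is not on a carbonyl carbon.
(C) contains an acyl chloride (-C(=O)Cl), which satisfies every atom and bond constraint.
(D) has a chloro substituent but the Cl is not on a carbonyl carbon.
So the answer is (C).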